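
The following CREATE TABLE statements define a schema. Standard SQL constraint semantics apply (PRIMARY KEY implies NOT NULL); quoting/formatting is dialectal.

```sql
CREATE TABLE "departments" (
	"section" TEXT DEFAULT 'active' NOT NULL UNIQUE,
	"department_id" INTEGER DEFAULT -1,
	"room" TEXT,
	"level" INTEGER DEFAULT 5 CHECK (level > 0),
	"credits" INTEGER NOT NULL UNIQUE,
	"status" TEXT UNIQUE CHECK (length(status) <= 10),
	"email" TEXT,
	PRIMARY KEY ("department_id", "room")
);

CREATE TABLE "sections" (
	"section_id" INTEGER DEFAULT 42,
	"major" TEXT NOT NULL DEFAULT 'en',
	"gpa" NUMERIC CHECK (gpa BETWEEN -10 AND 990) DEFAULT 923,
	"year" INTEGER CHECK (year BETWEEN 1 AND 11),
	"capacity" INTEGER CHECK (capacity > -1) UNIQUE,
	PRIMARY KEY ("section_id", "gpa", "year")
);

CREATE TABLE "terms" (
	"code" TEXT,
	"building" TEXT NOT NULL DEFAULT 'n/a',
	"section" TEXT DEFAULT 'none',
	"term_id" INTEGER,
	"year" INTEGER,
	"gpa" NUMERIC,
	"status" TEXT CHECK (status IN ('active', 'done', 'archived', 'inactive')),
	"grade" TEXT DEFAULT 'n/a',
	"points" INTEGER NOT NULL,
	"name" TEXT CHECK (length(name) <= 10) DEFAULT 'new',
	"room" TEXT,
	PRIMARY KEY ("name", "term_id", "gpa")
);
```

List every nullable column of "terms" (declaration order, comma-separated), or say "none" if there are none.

- code: no NOT NULL constraint applies → nullable.
- building: declared NOT NULL → not nullable.
- section: DEFAULT only fills an omitted column; an explicit NULL is still allowed → nullable.
- term_id: part of the PRIMARY KEY, which implies NOT NULL → not nullable.
- year: no NOT NULL constraint applies → nullable.
- gpa: part of the PRIMARY KEY, which implies NOT NULL → not nullable.
- status: CHECK does not forbid NULL (a CHECK constraint passes when its expression is NULL) → nullable.
- grade: DEFAULT only fills an omitted column; an explicit NULL is still allowed → nullable.
- points: declared NOT NULL → not nullable.
- name: part of the PRIMARY KEY, which implies NOT NULL → not nullable.
- room: no NOT NULL constraint applies → nullable.

code, section, year, status, grade, room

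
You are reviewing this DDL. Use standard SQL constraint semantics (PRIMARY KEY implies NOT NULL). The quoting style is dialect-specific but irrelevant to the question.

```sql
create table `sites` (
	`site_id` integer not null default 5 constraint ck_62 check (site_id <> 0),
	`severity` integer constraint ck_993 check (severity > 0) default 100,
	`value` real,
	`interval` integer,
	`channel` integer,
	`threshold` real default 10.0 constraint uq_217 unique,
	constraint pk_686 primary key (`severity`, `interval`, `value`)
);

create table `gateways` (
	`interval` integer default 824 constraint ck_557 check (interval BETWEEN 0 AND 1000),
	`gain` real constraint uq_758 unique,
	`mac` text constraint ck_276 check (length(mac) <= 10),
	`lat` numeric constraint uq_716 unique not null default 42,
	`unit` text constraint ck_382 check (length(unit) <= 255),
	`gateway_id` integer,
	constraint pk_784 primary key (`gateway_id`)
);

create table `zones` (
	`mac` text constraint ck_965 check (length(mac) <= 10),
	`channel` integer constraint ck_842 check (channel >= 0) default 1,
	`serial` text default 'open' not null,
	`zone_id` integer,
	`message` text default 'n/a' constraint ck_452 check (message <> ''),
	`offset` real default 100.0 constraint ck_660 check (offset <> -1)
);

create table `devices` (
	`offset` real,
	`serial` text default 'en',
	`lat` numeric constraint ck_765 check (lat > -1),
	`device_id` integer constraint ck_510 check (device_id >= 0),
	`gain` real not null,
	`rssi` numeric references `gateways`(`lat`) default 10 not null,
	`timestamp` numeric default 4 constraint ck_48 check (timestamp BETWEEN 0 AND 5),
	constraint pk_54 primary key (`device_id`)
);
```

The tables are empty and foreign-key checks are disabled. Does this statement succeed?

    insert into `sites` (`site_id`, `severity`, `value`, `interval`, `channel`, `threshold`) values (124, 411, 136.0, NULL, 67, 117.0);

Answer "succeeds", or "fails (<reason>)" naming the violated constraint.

interval is explicitly set to NULL, but interval is part of the PRIMARY KEY (implied NOT NULL).

fails (NOT NULL on interval)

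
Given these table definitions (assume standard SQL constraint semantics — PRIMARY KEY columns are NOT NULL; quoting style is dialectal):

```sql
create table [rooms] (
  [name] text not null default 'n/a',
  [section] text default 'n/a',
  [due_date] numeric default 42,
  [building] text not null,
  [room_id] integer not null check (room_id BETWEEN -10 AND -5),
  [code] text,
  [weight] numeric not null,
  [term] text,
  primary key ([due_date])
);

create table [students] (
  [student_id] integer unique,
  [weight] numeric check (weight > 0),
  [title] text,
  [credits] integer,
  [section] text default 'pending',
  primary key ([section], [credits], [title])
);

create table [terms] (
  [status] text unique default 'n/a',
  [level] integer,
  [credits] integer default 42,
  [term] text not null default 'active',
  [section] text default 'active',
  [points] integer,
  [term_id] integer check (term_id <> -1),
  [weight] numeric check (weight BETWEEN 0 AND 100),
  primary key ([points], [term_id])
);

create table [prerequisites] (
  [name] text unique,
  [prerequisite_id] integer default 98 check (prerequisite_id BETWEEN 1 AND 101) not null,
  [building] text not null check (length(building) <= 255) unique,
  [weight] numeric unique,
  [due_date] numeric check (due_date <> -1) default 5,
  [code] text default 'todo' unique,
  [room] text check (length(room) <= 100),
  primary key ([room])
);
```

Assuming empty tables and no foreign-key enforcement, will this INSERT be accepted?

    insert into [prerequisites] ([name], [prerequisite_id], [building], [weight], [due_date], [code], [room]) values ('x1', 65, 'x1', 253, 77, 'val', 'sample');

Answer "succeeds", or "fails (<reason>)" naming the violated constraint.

NOT NULL columns: building is supplied; prerequisite_id is supplied; room is supplied.
CHECK constraints: 65 satisfies (prerequisite_id BETWEEN 1 AND 101); 'x1' satisfies (length(building) <= 255); 77 satisfies (due_date <> -1); 'sample' satisfies (length(room) <= 100).
No constraint is violated.

succeeds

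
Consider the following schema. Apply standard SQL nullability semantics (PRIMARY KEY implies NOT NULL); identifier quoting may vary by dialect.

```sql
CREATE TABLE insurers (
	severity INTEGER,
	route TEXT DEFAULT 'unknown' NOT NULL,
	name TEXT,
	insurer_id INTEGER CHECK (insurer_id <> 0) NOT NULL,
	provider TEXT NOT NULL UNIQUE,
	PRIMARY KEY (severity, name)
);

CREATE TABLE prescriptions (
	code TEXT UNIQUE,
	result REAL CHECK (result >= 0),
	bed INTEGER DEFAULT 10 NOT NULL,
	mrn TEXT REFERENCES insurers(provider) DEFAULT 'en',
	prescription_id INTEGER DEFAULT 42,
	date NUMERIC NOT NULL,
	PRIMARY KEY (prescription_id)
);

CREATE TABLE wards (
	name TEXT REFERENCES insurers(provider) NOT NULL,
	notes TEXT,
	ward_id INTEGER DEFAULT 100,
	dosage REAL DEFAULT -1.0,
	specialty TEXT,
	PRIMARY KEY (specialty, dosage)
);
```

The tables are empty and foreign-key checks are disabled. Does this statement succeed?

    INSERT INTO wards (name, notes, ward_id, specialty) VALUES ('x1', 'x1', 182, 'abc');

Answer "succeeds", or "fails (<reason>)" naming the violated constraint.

NOT NULL columns: dosage defaults to -1.0; name is supplied; specialty is supplied.
No constraint is violated.

succeeds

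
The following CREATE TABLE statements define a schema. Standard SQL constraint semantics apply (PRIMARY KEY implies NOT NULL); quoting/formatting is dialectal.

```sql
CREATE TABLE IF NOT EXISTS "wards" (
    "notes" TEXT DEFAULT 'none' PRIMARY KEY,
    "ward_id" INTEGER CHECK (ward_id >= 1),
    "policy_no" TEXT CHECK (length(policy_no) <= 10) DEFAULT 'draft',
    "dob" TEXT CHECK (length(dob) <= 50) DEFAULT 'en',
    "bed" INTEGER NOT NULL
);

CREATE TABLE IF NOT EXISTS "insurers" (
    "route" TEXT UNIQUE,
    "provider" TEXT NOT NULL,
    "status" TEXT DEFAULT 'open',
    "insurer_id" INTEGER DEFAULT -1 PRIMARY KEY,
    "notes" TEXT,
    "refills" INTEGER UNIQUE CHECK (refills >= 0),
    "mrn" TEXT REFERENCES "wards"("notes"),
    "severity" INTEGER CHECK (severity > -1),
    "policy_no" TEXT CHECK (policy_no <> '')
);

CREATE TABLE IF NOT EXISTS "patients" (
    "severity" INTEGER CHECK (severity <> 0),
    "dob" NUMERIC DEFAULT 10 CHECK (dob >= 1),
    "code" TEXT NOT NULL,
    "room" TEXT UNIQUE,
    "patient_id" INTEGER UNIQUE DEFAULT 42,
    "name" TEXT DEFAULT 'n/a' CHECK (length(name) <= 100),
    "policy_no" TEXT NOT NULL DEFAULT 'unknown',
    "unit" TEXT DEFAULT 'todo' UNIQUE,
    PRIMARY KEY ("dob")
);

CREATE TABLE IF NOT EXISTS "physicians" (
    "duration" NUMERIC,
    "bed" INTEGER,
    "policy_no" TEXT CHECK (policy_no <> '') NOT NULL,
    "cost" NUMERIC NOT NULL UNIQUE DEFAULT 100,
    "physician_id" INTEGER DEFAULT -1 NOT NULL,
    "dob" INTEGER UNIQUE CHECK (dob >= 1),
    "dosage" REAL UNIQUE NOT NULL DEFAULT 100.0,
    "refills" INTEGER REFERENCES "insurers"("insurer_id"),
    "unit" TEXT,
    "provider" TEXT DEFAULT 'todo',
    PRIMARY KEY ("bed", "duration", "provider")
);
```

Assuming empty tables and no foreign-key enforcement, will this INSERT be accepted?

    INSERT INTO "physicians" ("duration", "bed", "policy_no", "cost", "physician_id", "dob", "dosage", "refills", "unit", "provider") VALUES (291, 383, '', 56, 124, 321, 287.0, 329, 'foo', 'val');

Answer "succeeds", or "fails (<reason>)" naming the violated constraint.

The value '' for policy_no violates CHECK (policy_no <> '').

fails (CHECK on policy_no)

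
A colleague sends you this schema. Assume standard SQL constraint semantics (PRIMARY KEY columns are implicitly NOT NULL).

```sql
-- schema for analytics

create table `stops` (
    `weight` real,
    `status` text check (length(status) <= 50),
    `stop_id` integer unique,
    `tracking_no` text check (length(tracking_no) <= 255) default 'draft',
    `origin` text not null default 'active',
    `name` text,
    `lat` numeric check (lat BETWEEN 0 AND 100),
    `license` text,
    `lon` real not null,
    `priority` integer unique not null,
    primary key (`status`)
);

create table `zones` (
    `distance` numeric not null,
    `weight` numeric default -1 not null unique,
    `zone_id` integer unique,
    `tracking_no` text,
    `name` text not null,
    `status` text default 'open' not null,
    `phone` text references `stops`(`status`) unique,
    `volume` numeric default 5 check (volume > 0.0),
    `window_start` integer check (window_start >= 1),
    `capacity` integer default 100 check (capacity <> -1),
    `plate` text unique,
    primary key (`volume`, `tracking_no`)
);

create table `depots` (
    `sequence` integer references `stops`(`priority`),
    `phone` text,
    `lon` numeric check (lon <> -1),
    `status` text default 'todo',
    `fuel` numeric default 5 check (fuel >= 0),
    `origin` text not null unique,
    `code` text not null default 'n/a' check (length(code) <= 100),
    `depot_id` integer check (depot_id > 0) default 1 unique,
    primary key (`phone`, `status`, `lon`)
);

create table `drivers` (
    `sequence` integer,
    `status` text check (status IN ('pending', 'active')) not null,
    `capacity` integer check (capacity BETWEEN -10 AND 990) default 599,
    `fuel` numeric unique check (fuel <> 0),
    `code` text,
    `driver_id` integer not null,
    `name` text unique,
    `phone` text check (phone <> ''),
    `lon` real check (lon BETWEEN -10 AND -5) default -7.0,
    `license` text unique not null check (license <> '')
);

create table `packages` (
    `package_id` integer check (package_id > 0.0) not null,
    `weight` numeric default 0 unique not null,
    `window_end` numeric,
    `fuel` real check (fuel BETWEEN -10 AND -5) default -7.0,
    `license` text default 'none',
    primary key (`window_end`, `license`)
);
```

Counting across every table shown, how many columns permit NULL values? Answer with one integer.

stops: 6 nullable (weight, stop_id, tracking_no, name, lat, license — PK (status) and explicit NOT NULL columns excluded).
zones: 5 nullable (zone_id, phone, window_start, capacity, plate — PK (volume, tracking_no) and explicit NOT NULL columns excluded).
depots: 3 nullable (sequence, fuel, depot_id — PK (phone, status, lon) and explicit NOT NULL columns excluded).
drivers: 7 nullable (sequence, capacity, fuel, code, name, phone, lon — PK none and explicit NOT NULL columns excluded).
packages: 1 nullable (fuel — PK (window_end, license) and explicit NOT NULL columns excluded).
Total: 6 + 5 + 3 + 7 + 1 = 22.

22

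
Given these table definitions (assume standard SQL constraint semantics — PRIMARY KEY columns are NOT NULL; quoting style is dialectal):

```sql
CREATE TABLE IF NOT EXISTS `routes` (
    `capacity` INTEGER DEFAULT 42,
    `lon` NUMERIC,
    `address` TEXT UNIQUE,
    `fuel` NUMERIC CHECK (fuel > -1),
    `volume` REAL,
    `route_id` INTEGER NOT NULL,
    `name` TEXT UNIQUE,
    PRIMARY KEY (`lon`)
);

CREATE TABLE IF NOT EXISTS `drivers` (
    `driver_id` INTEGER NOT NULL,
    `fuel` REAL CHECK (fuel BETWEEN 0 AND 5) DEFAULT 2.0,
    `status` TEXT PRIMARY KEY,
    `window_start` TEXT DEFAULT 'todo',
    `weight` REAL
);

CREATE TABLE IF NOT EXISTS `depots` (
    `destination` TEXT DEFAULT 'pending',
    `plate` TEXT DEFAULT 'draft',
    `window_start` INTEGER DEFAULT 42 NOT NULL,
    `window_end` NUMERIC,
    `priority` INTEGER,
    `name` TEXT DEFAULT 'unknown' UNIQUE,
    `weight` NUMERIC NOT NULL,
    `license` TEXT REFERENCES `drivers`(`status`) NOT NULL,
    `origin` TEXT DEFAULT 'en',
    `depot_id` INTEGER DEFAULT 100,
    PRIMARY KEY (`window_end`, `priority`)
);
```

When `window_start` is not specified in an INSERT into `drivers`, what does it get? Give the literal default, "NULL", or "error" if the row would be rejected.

'todo'

window_start has an explicit DEFAULT 'todo'.
When the column is omitted from an INSERT, that default is used.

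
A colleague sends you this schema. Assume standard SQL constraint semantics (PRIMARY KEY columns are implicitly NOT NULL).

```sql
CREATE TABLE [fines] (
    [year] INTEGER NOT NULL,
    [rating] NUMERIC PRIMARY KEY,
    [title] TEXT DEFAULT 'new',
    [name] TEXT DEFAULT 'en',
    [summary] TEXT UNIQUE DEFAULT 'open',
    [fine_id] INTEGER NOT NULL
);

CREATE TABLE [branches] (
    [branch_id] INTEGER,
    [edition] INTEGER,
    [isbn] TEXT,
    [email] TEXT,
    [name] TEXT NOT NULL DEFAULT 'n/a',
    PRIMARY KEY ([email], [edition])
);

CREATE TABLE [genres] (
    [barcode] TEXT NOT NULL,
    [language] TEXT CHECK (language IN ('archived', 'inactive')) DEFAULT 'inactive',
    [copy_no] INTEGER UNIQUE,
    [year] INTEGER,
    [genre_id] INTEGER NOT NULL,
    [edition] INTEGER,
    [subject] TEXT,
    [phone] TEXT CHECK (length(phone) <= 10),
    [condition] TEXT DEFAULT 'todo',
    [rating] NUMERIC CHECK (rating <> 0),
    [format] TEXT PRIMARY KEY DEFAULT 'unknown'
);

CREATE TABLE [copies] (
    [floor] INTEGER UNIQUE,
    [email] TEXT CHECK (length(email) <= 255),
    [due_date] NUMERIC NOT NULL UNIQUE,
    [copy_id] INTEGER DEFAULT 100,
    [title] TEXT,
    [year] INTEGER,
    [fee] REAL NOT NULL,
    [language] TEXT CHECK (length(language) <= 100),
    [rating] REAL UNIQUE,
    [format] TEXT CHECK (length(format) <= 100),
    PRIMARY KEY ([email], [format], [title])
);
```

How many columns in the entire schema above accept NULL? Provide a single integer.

18

fines: 3 nullable (title, name, summary — PK (rating) and explicit NOT NULL columns excluded).
branches: 2 nullable (branch_id, isbn — PK (email, edition) and explicit NOT NULL columns excluded).
genres: 8 nullable (language, copy_no, year, edition, subject, phone, condition, rating — PK (format) and explicit NOT NULL columns excluded).
copies: 5 nullable (floor, copy_id, year, language, rating — PK (email, format, title) and explicit NOT NULL columns excluded).
Total: 3 + 2 + 8 + 5 = 18.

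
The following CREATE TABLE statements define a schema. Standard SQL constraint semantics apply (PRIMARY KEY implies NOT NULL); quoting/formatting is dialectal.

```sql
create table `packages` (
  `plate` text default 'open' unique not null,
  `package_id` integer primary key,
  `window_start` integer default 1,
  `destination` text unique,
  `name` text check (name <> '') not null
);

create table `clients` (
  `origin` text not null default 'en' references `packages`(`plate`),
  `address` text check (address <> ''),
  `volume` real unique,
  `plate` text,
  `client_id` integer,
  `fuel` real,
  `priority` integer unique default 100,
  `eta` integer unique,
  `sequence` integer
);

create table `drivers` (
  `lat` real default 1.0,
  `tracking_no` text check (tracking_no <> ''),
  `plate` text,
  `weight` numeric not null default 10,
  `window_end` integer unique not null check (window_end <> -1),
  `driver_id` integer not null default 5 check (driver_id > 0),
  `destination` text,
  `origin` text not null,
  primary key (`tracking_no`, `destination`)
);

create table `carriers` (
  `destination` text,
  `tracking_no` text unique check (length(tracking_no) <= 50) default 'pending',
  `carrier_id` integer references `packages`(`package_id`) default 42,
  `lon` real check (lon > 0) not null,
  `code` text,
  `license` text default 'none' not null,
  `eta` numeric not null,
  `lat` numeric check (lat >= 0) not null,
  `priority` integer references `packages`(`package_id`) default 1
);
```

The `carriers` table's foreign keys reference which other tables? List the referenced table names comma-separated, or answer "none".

packages

- carrier_id REFERENCES packages(package_id).
- priority REFERENCES packages(package_id).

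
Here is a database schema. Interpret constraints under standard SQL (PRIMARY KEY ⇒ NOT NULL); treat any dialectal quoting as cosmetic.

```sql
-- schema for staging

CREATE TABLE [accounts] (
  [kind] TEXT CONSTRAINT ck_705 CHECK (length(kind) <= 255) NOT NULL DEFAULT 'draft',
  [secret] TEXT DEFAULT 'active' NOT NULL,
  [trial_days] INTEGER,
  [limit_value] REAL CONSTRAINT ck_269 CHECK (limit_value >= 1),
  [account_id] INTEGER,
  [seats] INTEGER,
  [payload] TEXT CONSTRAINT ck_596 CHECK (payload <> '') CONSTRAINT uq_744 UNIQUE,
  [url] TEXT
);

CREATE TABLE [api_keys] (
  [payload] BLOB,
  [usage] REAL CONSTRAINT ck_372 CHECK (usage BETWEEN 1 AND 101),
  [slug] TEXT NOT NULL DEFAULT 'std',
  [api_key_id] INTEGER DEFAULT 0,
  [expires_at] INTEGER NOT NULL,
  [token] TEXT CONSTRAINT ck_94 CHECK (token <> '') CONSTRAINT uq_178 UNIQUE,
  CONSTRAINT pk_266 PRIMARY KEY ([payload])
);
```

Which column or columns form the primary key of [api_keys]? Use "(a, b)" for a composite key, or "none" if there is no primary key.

payload

payload is declared PRIMARY KEY as a table-level PRIMARY KEY clause.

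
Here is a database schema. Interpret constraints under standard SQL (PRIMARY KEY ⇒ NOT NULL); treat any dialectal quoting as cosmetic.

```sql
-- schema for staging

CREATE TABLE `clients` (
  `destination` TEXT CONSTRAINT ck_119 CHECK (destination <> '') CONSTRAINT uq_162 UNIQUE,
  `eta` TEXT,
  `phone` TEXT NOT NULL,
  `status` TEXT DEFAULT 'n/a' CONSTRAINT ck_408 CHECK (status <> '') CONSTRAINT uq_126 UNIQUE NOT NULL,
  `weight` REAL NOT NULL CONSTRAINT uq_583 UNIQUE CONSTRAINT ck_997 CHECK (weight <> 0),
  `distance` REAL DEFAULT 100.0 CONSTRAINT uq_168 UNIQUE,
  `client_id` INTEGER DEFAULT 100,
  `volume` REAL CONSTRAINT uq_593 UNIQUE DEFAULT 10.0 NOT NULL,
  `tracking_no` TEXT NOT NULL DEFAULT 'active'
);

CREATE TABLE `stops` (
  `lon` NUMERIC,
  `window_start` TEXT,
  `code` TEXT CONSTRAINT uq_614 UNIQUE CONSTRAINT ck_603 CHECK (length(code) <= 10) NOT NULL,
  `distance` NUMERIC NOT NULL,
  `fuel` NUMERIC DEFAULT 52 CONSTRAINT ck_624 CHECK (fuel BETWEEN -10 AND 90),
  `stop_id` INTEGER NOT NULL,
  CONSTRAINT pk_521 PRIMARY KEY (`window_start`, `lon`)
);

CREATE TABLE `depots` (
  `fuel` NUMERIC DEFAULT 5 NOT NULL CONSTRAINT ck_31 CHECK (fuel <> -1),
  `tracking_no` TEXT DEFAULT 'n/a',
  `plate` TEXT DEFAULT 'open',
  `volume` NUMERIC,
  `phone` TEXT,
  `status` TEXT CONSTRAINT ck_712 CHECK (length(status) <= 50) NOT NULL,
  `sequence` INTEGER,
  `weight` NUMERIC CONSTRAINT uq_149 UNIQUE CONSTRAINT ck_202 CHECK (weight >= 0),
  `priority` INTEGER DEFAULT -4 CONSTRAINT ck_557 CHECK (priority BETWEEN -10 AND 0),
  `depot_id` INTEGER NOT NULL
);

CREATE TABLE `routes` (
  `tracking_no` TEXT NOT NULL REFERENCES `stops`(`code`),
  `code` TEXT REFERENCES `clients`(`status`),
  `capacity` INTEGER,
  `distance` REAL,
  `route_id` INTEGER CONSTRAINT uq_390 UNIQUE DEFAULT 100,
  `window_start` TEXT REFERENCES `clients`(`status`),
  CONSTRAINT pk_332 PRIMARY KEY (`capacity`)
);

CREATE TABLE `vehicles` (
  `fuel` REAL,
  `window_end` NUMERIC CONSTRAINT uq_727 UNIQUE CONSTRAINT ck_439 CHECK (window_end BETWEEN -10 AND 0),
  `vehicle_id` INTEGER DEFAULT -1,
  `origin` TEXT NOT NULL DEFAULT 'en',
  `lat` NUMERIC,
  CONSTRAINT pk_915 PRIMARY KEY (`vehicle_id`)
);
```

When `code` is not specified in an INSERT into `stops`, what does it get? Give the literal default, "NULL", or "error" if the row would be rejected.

code has no DEFAULT clause.
Omitting it would insert NULL, but it is declared NOT NULL, so the INSERT fails.

error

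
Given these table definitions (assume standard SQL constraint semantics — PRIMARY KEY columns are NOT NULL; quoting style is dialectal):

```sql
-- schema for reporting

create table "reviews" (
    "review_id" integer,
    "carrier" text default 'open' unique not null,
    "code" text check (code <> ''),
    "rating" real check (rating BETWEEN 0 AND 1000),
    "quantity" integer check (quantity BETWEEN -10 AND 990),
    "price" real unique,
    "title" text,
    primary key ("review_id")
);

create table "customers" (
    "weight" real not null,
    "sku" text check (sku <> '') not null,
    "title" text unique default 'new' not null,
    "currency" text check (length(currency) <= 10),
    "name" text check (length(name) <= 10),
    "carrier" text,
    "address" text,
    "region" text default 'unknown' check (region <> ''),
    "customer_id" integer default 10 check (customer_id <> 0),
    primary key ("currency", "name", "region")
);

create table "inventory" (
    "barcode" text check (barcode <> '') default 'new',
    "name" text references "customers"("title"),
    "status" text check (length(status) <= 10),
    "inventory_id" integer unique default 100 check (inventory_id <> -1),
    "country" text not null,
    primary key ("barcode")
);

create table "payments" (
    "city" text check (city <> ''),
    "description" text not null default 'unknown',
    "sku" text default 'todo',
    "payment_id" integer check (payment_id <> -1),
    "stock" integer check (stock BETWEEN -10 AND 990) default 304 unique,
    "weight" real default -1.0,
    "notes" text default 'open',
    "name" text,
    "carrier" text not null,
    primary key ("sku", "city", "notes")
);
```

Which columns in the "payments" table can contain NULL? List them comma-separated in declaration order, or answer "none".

- city: part of the PRIMARY KEY, which implies NOT NULL → not nullable.
- description: declared NOT NULL → not nullable.
- sku: part of the PRIMARY KEY, which implies NOT NULL → not nullable.
- payment_id: CHECK does not forbid NULL (a CHECK constraint passes when its expression is NULL) → nullable.
- stock: CHECK does not forbid NULL (a CHECK constraint passes when its expression is NULL) → nullable.
- weight: DEFAULT only fills an omitted column; an explicit NULL is still allowed → nullable.
- notes: part of the PRIMARY KEY, which implies NOT NULL → not nullable.
- name: no NOT NULL constraint applies → nullable.
- carrier: declared NOT NULL → not nullable.

payment_id, stock, weight, name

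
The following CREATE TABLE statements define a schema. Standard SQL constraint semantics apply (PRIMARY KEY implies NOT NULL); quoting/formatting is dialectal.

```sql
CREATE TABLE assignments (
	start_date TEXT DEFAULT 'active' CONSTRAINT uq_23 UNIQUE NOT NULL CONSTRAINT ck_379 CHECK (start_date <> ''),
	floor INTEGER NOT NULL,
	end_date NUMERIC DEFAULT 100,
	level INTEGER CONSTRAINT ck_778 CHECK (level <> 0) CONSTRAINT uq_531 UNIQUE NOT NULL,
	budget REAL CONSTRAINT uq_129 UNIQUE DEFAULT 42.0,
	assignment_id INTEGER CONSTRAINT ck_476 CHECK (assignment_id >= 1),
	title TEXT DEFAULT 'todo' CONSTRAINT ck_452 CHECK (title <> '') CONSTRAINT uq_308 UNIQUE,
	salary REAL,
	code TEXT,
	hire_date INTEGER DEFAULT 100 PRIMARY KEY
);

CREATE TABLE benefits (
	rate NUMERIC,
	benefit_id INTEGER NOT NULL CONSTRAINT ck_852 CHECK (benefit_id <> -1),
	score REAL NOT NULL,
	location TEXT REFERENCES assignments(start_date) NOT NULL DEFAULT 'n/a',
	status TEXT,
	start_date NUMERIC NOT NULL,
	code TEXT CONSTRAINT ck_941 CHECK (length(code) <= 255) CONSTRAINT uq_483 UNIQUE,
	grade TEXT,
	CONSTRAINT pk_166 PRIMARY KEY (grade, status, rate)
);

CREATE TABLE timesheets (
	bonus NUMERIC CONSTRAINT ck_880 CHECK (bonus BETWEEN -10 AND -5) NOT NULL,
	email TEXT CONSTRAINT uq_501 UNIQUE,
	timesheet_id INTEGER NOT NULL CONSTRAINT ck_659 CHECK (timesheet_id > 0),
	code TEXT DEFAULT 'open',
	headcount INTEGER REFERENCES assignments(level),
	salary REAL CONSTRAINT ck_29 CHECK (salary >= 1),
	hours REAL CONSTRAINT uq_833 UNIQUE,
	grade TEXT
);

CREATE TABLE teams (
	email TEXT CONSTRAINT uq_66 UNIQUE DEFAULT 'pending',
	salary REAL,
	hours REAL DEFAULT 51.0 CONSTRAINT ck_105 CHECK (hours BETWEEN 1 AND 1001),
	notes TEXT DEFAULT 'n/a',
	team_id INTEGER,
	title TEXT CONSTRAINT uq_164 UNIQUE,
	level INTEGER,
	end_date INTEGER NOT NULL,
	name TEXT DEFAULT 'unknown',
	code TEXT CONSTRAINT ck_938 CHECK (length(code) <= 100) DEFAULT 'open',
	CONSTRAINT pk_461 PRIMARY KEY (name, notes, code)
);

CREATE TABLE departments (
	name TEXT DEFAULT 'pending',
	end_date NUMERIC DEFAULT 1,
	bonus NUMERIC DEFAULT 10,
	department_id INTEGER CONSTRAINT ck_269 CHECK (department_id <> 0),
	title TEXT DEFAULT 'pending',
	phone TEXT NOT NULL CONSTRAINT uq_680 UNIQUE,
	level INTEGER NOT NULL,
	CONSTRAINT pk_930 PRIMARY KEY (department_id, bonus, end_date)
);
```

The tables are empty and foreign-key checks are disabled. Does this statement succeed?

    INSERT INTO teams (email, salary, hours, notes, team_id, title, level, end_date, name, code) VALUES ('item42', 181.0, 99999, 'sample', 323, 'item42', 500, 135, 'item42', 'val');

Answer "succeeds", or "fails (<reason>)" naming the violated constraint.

The value 99999 for hours violates CHECK (hours BETWEEN 1 AND 1001).

fails (CHECK on hours)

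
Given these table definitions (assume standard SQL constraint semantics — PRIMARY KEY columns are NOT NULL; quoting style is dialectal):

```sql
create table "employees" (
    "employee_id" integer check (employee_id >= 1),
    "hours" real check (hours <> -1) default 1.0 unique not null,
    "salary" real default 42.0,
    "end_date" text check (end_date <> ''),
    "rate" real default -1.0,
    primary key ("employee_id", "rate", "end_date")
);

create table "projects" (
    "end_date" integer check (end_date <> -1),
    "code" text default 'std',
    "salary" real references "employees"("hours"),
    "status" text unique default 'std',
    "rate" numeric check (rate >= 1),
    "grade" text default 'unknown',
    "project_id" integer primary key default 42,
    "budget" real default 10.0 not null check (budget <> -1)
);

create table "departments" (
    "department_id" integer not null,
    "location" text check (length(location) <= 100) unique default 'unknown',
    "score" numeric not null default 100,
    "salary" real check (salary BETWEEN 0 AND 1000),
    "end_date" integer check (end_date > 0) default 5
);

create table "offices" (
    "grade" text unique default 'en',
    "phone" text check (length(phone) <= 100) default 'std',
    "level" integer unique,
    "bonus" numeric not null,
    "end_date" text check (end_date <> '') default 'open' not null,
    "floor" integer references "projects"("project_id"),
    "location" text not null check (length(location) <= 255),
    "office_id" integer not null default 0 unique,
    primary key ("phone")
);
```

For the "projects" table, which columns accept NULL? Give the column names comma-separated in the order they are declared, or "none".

end_date, code, salary, status, rate, grade

- end_date: CHECK does not forbid NULL (a CHECK constraint passes when its expression is NULL) → nullable.
- code: DEFAULT only fills an omitted column; an explicit NULL is still allowed → nullable.
- salary: a foreign key column may be NULL unless separately constrained → nullable.
- status: UNIQUE does not imply NOT NULL → nullable.
- rate: CHECK does not forbid NULL (a CHECK constraint passes when its expression is NULL) → nullable.
- grade: DEFAULT only fills an omitted column; an explicit NULL is still allowed → nullable.
- project_id: part of the PRIMARY KEY, which implies NOT NULL → not nullable.
- budget: declared NOT NULL → not nullable.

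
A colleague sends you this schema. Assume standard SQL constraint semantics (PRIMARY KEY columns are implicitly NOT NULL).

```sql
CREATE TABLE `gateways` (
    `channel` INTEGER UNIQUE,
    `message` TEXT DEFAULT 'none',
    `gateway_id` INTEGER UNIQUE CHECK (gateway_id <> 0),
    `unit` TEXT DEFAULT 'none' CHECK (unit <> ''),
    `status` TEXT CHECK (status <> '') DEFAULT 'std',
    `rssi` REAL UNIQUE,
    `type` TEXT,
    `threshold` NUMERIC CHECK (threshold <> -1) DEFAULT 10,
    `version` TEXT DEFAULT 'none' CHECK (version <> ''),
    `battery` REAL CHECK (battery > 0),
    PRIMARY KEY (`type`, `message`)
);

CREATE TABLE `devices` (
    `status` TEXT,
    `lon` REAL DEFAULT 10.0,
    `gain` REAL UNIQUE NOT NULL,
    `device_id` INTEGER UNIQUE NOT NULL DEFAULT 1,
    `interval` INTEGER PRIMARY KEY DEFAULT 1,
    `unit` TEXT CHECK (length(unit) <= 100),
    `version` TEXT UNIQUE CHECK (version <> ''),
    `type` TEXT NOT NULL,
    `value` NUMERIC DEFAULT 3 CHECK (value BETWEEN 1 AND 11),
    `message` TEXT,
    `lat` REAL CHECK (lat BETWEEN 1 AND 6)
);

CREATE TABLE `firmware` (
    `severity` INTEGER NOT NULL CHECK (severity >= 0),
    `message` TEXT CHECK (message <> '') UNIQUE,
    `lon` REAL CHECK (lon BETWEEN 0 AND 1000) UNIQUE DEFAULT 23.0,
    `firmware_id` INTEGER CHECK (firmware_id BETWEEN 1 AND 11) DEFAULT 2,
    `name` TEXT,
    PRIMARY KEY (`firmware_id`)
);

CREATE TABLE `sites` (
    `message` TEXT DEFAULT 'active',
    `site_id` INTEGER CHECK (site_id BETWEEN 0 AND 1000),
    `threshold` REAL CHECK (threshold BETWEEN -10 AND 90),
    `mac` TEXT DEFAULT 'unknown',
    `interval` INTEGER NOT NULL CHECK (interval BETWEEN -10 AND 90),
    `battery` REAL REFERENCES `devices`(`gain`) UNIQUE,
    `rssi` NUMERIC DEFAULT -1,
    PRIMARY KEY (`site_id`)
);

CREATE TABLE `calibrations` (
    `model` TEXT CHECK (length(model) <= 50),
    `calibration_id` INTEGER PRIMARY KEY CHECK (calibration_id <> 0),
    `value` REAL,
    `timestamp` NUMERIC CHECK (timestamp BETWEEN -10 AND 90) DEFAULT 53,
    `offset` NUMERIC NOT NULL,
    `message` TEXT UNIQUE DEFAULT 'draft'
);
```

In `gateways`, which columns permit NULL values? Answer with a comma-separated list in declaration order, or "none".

- channel: UNIQUE does not imply NOT NULL → nullable.
- message: part of the PRIMARY KEY, which implies NOT NULL → not nullable.
- gateway_id: CHECK does not forbid NULL (a CHECK constraint passes when its expression is NULL) → nullable.
- unit: CHECK does not forbid NULL (a CHECK constraint passes when its expression is NULL) → nullable.
- status: CHECK does not forbid NULL (a CHECK constraint passes when its expression is NULL) → nullable.
- rssi: UNIQUE does not imply NOT NULL → nullable.
- type: part of the PRIMARY KEY, which implies NOT NULL → not nullable.
- threshold: CHECK does not forbid NULL (a CHECK constraint passes when its expression is NULL) → nullable.
- version: CHECK does not forbid NULL (a CHECK constraint passes when its expression is NULL) → nullable.
- battery: CHECK does not forbid NULL (a CHECK constraint passes when its expression is NULL) → nullable.

channel, gateway_id, unit, status, rssi, threshold, version, battery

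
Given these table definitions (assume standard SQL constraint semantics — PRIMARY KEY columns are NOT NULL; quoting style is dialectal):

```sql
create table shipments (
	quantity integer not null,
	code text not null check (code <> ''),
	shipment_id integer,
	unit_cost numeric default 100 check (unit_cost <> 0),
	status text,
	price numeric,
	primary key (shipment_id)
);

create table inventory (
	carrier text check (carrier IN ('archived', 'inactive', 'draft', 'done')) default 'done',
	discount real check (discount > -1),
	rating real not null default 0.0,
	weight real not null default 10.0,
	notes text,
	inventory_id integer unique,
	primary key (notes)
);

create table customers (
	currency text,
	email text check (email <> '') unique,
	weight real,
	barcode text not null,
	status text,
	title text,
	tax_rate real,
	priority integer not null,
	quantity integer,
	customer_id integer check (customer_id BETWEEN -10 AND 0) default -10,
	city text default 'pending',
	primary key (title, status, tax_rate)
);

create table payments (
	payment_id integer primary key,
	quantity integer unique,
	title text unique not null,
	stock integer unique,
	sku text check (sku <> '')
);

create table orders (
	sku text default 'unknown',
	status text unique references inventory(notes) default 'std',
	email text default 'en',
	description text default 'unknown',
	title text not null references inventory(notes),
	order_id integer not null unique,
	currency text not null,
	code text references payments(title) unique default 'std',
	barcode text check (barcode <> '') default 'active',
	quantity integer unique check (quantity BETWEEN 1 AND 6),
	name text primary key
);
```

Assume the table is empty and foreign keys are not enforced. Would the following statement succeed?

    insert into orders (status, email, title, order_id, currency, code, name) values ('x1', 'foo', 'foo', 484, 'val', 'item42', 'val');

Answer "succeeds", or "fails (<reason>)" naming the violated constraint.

NOT NULL columns: currency is supplied; name is supplied; order_id is supplied; title is supplied.
No constraint is violated.

succeeds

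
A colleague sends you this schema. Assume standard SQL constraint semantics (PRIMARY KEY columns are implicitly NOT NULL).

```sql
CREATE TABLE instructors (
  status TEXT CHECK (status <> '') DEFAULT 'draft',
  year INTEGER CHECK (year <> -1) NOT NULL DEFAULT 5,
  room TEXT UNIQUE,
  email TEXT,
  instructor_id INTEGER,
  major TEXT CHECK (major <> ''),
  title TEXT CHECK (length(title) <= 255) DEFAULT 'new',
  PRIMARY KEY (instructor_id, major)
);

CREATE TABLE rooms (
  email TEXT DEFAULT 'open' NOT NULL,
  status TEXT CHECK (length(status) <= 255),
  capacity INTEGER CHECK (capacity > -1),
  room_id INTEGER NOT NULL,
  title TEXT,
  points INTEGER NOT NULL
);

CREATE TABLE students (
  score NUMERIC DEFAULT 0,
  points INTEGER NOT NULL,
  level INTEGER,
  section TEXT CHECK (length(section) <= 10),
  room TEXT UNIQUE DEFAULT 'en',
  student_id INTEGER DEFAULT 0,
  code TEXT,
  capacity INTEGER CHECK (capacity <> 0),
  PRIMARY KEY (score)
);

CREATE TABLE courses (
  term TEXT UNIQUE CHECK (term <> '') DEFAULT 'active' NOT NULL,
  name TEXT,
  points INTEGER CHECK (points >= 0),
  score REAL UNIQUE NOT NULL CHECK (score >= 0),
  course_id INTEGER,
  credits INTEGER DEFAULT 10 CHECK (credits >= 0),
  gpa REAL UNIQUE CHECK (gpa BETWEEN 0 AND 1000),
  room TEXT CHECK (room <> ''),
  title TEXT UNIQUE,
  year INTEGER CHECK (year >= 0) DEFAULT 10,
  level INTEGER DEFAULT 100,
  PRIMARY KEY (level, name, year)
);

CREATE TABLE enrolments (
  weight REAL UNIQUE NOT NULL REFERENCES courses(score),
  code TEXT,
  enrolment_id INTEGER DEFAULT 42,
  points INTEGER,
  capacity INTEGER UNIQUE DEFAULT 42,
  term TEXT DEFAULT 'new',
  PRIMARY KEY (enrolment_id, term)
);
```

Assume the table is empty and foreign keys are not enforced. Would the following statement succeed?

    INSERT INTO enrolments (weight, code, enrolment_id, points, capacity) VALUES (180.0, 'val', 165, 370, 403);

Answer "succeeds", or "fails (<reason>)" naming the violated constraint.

succeeds

NOT NULL columns: enrolment_id is supplied; term defaults to 'new'; weight is supplied.
No constraint is violated.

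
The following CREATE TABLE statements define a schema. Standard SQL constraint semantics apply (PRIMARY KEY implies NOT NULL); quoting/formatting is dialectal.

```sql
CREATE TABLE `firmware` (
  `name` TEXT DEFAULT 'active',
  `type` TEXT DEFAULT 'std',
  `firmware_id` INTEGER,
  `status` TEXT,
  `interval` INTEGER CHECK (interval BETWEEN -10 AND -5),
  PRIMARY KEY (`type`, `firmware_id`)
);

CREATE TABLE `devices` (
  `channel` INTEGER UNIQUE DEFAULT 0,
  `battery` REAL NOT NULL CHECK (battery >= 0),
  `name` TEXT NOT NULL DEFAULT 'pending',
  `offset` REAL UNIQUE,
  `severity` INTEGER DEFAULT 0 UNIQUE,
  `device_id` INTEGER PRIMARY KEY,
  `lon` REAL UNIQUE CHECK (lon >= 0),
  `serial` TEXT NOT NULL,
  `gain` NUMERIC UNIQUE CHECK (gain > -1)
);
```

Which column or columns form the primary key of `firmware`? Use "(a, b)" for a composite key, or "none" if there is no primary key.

A table-level PRIMARY KEY clause names 2 columns: type, firmware_id.
This is a composite key — the combination is unique, not each column individually.

(type, firmware_id)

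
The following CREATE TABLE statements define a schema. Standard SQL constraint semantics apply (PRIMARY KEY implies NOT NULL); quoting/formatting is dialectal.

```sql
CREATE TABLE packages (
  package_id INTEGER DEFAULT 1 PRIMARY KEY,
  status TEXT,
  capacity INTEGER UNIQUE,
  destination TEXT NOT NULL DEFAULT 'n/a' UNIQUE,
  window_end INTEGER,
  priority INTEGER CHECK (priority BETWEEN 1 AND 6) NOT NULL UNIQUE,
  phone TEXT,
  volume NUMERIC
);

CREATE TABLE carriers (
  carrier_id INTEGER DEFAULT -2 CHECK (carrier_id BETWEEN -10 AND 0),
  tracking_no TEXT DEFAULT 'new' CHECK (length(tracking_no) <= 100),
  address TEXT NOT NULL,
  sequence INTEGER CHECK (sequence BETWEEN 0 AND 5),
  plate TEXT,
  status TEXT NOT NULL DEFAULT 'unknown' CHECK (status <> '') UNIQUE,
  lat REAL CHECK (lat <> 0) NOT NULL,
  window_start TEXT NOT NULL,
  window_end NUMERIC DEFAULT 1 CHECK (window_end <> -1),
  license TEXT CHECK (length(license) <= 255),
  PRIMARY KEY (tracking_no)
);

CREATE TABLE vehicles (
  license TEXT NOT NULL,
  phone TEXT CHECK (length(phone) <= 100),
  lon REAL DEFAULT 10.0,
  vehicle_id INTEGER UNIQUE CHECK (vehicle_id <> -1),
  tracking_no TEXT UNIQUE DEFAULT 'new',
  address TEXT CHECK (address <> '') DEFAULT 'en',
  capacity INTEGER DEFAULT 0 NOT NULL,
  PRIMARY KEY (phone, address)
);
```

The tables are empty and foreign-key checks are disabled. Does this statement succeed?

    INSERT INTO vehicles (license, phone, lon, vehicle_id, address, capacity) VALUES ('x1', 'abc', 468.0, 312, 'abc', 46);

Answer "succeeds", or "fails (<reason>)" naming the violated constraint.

NOT NULL columns: address is supplied; capacity is supplied; license is supplied; phone is supplied.
CHECK constraints: 'abc' satisfies (length(phone) <= 100); 312 satisfies (vehicle_id <> -1); 'abc' satisfies (address <> '').
No constraint is violated.

succeeds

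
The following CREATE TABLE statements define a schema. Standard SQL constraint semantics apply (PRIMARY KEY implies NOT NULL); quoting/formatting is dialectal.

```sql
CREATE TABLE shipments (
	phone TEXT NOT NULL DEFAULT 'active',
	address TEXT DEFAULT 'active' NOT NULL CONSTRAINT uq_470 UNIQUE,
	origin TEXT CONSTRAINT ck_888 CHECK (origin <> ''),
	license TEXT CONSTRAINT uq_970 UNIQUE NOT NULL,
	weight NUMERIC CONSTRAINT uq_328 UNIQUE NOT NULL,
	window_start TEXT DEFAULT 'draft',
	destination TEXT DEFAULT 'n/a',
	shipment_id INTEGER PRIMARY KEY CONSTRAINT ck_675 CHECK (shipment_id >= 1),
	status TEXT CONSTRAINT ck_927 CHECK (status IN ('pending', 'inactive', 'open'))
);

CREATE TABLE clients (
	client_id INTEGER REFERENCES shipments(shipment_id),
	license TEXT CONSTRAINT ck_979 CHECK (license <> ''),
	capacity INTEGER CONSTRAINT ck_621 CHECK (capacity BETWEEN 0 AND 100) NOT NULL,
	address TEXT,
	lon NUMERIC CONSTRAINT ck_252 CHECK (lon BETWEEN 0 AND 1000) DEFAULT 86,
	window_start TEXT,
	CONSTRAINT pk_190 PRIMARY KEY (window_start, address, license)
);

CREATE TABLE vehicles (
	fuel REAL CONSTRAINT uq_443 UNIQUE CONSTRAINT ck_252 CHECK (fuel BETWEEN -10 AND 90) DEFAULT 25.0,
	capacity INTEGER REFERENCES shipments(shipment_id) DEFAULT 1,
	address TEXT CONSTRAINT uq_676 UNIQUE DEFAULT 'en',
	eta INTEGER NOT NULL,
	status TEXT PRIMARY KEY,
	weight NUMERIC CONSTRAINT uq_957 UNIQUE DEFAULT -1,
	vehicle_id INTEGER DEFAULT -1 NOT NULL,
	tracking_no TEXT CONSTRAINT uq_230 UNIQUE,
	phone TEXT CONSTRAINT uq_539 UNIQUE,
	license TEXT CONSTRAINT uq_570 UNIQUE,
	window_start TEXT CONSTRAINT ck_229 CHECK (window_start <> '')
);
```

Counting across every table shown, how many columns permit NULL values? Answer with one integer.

14

shipments: 4 nullable (origin, window_start, destination, status — PK (shipment_id) and explicit NOT NULL columns excluded).
clients: 2 nullable (client_id, lon — PK (window_start, address, license) and explicit NOT NULL columns excluded).
vehicles: 8 nullable (fuel, capacity, address, weight, tracking_no, phone, license, window_start — PK (status) and explicit NOT NULL columns excluded).
Total: 4 + 2 + 8 = 14.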